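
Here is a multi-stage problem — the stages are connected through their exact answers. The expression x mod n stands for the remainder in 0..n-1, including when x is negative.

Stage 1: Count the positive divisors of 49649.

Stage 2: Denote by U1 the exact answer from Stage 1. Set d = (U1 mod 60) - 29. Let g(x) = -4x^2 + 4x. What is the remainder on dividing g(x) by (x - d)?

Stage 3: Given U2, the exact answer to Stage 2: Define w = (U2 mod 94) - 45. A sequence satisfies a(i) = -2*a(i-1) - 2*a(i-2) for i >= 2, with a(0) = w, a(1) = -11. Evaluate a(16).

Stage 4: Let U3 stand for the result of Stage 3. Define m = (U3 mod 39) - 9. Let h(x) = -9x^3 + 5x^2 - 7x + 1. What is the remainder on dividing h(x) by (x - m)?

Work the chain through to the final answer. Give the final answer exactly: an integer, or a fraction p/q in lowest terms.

Stage 1: 49649 = 131 * 379; number of divisors = (1+1) * (1+1) = 4; answer 4
Stage 2: U1 = 4; d = -25; remainder = value at the root: -4*(-25)^2 + 4*(-25)^1 = (-2500) + (-100) = -2600; answer -2600
Stage 3: U2 = -2600; w = -13; a(2) = -2*(-11) - 2*(-13) = 48; iterating: a(2)=48, a(3)=-74, a(4)=52, a(5)=44, a(6)=-192, a(7)=296, a(8)=-208, a(9)=-176, a(10)=768, a(11)=-1184, a(12)=832, a(13)=704, a(14)=-3072, a(15)=4736, a(16)=-3328; answer -3328
Stage 4: U3 = -3328; m = 17; remainder = value at the root: -9*(17)^3 + 5*(17)^2 - 7*(17)^1 + 1 = (-44217) + (1445) + (-119) + (1) = -42890; answer -42890

-42890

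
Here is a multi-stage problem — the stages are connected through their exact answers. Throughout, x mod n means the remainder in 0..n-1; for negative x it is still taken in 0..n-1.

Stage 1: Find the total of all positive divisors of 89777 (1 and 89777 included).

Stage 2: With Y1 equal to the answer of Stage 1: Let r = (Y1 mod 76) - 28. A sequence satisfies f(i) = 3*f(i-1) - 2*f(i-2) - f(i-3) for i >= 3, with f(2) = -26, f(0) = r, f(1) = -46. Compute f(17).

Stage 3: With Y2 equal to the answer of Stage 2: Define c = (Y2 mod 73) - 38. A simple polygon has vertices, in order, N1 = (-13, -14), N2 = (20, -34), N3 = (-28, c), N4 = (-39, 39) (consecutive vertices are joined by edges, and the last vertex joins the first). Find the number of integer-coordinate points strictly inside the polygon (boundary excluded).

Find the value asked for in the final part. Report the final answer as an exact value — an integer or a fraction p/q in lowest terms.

Stage 1: 89777 = 17 * 5281; sigma = (1 + 17) * (1 + 5281) = 18 * 5282 = 95076; answer 95076
Stage 2: Y1 = 95076; r = -28; f(3) = 3*(-26) - 2*(-46) - 1*(-28) = 42; iterating: f(3)=42, f(4)=224, f(5)=614, f(6)=1352, f(7)=2604, f(8)=4494, f(9)=6922, f(10)=9174, f(11)=9184, f(12)=2282, f(13)=-20696, f(14)=-75836, f(15)=-188398, f(16)=-392826, f(17)=-725846; answer -725846
Stage 3: Y2 = -725846; c = 28; cross terms: (-13*-34 - 20*-14)=722, (20*28 - -28*-34)=-392, (-28*39 - -39*28)=0, (-39*-14 - -13*39)=1053; twice the area = |1383| = 1383; area = 1383/2; boundary points = 1 + 2 + 11 + 1 = 15; strictly interior points = area - boundary/2 + 1 = 685; answer 685

685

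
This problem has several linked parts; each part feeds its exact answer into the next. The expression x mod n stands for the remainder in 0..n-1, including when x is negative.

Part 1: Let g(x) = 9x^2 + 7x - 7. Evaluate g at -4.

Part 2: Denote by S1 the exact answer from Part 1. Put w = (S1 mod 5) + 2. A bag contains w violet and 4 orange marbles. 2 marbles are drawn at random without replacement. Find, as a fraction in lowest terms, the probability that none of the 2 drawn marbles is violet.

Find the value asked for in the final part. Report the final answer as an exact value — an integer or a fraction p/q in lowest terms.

Part 1: 9*(-4)^2 + 7*(-4)^1 - 7 = (144) + (-28) + (-7) = 109; answer 109
Part 2: S1 = 109; w = 6; total draws C(10,2) = 45; favorable C(4,2) = 6; P = 2/15; answer 2/15

2/15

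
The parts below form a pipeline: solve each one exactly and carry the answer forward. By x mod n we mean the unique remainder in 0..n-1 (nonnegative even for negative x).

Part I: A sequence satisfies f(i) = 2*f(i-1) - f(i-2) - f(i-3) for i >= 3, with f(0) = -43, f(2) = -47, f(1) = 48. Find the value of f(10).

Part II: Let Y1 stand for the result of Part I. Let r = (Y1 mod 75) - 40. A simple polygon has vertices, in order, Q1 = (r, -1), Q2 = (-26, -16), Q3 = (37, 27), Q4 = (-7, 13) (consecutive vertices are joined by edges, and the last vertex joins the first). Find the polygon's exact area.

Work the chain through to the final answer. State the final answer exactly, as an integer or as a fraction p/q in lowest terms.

889/2

Part I: f(3) = 2*(-47) - 1*(48) - 1*(-43) = -99; iterating: f(3)=-99, f(4)=-199, f(5)=-252, f(6)=-206, f(7)=39, f(8)=536, f(9)=1239, f(10)=1903; answer 1903
Part II: Y1 = 1903; r = -12; cross terms: (-12*-16 - -26*-1)=166, (-26*27 - 37*-16)=-110, (37*13 - -7*27)=670, (-7*-1 - -12*13)=163; twice the area = |889| = 889; area = 889/2; answer 889/2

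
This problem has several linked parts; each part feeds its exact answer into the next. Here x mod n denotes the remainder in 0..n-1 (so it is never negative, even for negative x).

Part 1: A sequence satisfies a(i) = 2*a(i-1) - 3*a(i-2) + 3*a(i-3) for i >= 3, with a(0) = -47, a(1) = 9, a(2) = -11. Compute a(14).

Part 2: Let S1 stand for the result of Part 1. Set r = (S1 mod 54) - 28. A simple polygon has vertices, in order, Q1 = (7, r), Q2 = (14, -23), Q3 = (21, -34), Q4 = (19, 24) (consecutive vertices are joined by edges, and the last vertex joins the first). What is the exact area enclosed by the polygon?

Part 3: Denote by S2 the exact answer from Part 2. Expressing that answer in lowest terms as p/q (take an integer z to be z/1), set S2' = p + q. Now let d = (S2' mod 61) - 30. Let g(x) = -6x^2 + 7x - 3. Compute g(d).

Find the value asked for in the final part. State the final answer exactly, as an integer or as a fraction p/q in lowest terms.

-2753

Part 1: a(3) = 2*(-11) - 3*(9) + 3*(-47) = -190; iterating: a(3)=-190, a(4)=-320, a(5)=-103, a(6)=184, a(7)=-283, a(8)=-1427, a(9)=-1453, a(10)=526, a(11)=1130, a(12)=-3677, a(13)=-9166, a(14)=-3911; answer -3911
Part 2: S1 = -3911; r = 3; cross terms: (7*-23 - 14*3)=-203, (14*-34 - 21*-23)=7, (21*24 - 19*-34)=1150, (19*3 - 7*24)=-111; twice the area = |843| = 843; area = 843/2; answer 843/2
Part 3: S2 = 843/2; threaded value p + q = 845; d = 22; -6*(22)^2 + 7*(22)^1 - 3 = (-2904) + (154) + (-3) = -2753; answer -2753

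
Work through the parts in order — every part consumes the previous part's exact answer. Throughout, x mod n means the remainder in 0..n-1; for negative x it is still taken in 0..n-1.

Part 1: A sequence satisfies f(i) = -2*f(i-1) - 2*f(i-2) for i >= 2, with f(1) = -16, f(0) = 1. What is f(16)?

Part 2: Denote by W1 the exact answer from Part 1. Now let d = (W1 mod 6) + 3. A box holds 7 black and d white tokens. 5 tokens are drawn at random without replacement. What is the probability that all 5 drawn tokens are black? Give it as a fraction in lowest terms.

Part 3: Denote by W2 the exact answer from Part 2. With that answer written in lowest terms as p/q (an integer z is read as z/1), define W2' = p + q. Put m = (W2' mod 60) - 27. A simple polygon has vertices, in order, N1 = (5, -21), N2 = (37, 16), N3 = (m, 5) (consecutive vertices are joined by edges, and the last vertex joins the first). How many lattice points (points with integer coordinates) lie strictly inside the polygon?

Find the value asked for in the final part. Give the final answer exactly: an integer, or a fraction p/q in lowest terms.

Part 1: f(2) = -2*(-16) - 2*(1) = 30; iterating: f(2)=30, f(3)=-28, f(4)=-4, f(5)=64, f(6)=-120, f(7)=112, f(8)=16, f(9)=-256, f(10)=480, f(11)=-448, f(12)=-64, f(13)=1024, f(14)=-1920, f(15)=1792, f(16)=256; answer 256
Part 2: W1 = 256; d = 7; total draws C(14,5) = 2002; favorable C(7,5) = 21; P = 3/286; answer 3/286
Part 3: W2 = 3/286; threaded value p + q = 289; m = 22; cross terms: (5*16 - 37*-21)=857, (37*5 - 22*16)=-167, (22*-21 - 5*5)=-487; twice the area = |203| = 203; area = 203/2; boundary points = 1 + 1 + 1 = 3; strictly interior points = area - boundary/2 + 1 = 101; answer 101

101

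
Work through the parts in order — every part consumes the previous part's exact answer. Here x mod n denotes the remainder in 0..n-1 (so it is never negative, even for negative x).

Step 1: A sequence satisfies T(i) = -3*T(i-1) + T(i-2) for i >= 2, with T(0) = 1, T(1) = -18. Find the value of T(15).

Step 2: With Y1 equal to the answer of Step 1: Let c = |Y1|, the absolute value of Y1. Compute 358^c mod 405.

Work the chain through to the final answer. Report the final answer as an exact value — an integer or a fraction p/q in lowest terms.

Step 1: T(2) = -3*(-18) + 1*(1) = 55; iterating: T(2)=55, T(3)=-183, T(4)=604, T(5)=-1995, T(6)=6589, T(7)=-21762, T(8)=71875, T(9)=-237387, T(10)=784036, T(11)=-2589495, T(12)=8552521, T(13)=-28247058, T(14)=93293695, T(15)=-308128143; answer -308128143
Step 2: Y1 = -308128143; c = 308128143; squarings mod 405: 358^1=358, 358^2=184, 358^4=241, 358^8=166, 358^16=16, 358^32=256, 358^64=331, 358^128=211, 358^256=376, 358^512=31, 358^1024=151, 358^2048=121, 358^4096=61, 358^8192=76, 358^16384=106, 358^32768=301, 358^65536=286, 358^131072=391, 358^262144=196, 358^524288=346, 358^1048576=241, 358^2097152=166, 358^4194304=16, 358^8388608=256, 358^16777216=331, 358^33554432=211, 358^67108864=376, 358^134217728=31, 358^268435456=151; 358^308128143 = 358^1 * 358^2 * 358^4 * 358^8 * 358^128 * 358^256 * 358^2048 * 358^8192 * 358^32768 * 358^65536 * 358^262144 * 358^524288 * 358^1048576 * 358^4194304 * 358^33554432 * 358^268435456 = 397 (mod 405); answer 397

397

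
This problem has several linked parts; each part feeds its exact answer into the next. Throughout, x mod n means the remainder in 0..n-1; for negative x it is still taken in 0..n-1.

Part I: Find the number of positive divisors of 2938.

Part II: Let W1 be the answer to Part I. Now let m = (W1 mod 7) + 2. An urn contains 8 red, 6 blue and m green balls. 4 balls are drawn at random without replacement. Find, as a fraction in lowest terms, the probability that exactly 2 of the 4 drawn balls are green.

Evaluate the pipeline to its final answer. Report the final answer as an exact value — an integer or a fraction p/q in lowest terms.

39/340

Part I: 2938 = 2 * 13 * 113; number of divisors = (1+1) * (1+1) * (1+1) = 8; answer 8
Part II: W1 = 8; m = 3; total draws C(17,4) = 2380; favorable C(3,2)*C(14,2) = 273; P = 39/340; answer 39/340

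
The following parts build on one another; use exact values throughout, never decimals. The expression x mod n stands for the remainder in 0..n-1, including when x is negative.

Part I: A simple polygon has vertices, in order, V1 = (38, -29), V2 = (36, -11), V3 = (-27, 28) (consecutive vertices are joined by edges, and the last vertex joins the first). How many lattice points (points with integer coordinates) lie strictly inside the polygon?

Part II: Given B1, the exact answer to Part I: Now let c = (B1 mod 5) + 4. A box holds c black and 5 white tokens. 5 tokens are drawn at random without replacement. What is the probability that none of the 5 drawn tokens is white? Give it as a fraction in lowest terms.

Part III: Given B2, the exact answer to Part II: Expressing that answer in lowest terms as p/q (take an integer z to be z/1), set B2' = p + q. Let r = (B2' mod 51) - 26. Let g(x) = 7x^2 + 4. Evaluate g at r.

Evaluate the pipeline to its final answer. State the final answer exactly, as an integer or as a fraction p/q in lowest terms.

3707

Part I: cross terms: (38*-11 - 36*-29)=626, (36*28 - -27*-11)=711, (-27*-29 - 38*28)=-281; twice the area = |1056| = 1056; area = 528; boundary points = 2 + 3 + 1 = 6; strictly interior points = area - boundary/2 + 1 = 526; answer 526
Part II: B1 = 526; c = 5; total draws C(10,5) = 252; favorable C(5,5) = 1; P = 1/252; answer 1/252
Part III: B2 = 1/252; threaded value p + q = 253; r = 23; 7*(23)^2 + 4 = (3703) + (4) = 3707; answer 3707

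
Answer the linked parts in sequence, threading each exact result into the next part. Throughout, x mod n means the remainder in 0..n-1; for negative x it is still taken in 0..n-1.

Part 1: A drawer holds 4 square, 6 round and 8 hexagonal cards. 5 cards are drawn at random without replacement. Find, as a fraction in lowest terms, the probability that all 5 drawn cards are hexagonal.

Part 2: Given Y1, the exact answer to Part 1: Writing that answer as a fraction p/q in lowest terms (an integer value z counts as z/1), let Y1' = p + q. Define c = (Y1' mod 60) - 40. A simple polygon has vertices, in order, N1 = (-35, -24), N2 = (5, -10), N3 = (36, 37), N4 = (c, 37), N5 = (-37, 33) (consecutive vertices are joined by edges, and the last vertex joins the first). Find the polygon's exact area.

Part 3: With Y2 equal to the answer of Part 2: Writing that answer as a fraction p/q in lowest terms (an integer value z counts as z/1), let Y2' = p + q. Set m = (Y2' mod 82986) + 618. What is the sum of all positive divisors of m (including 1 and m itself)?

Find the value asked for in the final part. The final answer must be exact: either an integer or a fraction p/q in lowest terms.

Part 1: total draws C(18,5) = 8568; favorable C(8,5) = 56; P = 1/153; answer 1/153
Part 2: Y1 = 1/153; threaded value p + q = 154; c = -6; cross terms: (-35*-10 - 5*-24)=470, (5*37 - 36*-10)=545, (36*37 - -6*37)=1554, (-6*33 - -37*37)=1171, (-37*-24 - -35*33)=2043; twice the area = |5783| = 5783; area = 5783/2; answer 5783/2
Part 3: Y2 = 5783/2; threaded value p + q = 5785; m = 6403; 6403 = 19 * 337; sigma = (1 + 19) * (1 + 337) = 20 * 338 = 6760; answer 6760

6760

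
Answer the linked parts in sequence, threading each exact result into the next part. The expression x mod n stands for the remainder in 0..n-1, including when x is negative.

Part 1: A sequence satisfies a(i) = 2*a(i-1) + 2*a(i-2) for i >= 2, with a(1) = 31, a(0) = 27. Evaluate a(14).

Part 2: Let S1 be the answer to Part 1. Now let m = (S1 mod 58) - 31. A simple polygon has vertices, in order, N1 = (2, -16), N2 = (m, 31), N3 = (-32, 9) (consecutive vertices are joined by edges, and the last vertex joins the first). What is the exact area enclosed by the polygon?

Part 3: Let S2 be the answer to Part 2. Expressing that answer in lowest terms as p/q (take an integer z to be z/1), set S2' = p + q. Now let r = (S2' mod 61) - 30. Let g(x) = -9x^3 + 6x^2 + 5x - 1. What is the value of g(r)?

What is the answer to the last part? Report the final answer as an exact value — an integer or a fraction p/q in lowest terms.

-28951

Part 1: a(2) = 2*(31) + 2*(27) = 116; iterating: a(2)=116, a(3)=294, a(4)=820, a(5)=2228, a(6)=6096, a(7)=16648, a(8)=45488, a(9)=124272, a(10)=339520, a(11)=927584, a(12)=2534208, a(13)=6923584, a(14)=18915584; answer 18915584
Part 2: S1 = 18915584; m = 13; cross terms: (2*31 - 13*-16)=270, (13*9 - -32*31)=1109, (-32*-16 - 2*9)=494; twice the area = |1873| = 1873; area = 1873/2; answer 1873/2
Part 3: S2 = 1873/2; threaded value p + q = 1875; r = 15; -9*(15)^3 + 6*(15)^2 + 5*(15)^1 - 1 = (-30375) + (1350) + (75) + (-1) = -28951; answer -28951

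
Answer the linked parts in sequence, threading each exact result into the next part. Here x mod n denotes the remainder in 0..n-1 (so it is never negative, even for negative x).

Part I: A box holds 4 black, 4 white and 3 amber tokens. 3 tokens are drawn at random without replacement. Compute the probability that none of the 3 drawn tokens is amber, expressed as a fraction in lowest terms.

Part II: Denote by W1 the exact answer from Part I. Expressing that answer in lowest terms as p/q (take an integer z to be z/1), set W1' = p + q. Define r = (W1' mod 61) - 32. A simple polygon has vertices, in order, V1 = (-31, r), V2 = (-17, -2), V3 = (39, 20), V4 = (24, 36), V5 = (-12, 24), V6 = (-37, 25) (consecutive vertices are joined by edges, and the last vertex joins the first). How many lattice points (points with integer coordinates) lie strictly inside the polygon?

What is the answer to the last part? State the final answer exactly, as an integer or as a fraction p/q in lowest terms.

1479

Part I: total draws C(11,3) = 165; favorable C(8,3) = 56; P = 56/165; answer 56/165
Part II: W1 = 56/165; threaded value p + q = 221; r = 6; cross terms: (-31*-2 - -17*6)=164, (-17*20 - 39*-2)=-262, (39*36 - 24*20)=924, (24*24 - -12*36)=1008, (-12*25 - -37*24)=588, (-37*6 - -31*25)=553; twice the area = |2975| = 2975; area = 2975/2; boundary points = 2 + 2 + 1 + 12 + 1 + 1 = 19; strictly interior points = area - boundary/2 + 1 = 1479; answer 1479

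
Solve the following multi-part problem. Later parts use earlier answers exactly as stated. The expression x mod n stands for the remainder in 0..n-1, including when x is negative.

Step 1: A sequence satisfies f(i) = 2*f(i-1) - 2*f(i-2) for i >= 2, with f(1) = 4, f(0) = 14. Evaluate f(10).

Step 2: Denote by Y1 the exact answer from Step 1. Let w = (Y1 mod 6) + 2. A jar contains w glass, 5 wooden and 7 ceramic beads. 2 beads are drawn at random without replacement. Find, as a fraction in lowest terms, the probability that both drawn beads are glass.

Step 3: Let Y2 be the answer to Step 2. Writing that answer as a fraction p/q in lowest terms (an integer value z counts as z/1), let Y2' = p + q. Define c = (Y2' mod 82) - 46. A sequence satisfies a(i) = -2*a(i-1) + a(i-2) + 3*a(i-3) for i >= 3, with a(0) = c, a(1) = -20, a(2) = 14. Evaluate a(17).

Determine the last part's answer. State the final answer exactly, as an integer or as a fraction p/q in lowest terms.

Step 1: f(2) = 2*(4) - 2*(14) = -20; iterating: f(2)=-20, f(3)=-48, f(4)=-56, f(5)=-16, f(6)=80, f(7)=192, f(8)=224, f(9)=64, f(10)=-320; answer -320
Step 2: Y1 = -320; w = 6; total draws C(18,2) = 153; favorable C(6,2) = 15; P = 5/51; answer 5/51
Step 3: Y2 = 5/51; threaded value p + q = 56; c = 10; a(3) = -2*(14) + 1*(-20) + 3*(10) = -18; iterating: a(3)=-18, a(4)=-10, a(5)=44, a(6)=-152, a(7)=318, a(8)=-656, a(9)=1174, a(10)=-2050, a(11)=3306, a(12)=-5140, a(13)=7436, a(14)=-10094, a(15)=12204, a(16)=-12194, a(17)=6310; answer 6310

6310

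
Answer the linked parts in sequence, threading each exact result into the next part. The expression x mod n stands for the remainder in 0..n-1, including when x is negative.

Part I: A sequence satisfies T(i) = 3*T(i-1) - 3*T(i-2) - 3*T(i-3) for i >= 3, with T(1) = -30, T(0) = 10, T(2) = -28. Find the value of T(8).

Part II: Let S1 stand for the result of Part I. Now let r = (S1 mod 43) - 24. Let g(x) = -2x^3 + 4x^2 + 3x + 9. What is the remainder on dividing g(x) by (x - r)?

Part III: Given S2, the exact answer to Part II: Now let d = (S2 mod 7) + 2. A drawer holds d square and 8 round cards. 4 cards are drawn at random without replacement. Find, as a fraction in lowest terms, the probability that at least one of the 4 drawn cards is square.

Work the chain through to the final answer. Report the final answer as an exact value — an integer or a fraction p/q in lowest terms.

Part I: T(3) = 3*(-28) - 3*(-30) - 3*(10) = -24; iterating: T(3)=-24, T(4)=102, T(5)=462, T(6)=1152, T(7)=1764, T(8)=450; answer 450
Part II: S1 = 450; r = -4; remainder = value at the root: -2*(-4)^3 + 4*(-4)^2 + 3*(-4)^1 + 9 = (128) + (64) + (-12) + (9) = 189; answer 189
Part III: S2 = 189; d = 2; total draws C(10,4) = 210; complement C(8,4) = 70; favorable 210 - 70 = 140; P = 2/3; answer 2/3

2/3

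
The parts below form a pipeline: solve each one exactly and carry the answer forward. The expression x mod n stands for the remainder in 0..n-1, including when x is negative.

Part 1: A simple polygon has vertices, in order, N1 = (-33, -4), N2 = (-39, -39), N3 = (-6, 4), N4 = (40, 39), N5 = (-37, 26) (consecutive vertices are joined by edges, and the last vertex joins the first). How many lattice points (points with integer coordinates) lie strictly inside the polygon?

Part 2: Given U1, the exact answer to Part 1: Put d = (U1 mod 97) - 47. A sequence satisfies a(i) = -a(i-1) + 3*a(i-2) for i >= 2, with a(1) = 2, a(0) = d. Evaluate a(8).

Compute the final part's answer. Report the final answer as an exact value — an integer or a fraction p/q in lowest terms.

Part 1: cross terms: (-33*-39 - -39*-4)=1131, (-39*4 - -6*-39)=-390, (-6*39 - 40*4)=-394, (40*26 - -37*39)=2483, (-37*-4 - -33*26)=1006; twice the area = |3836| = 3836; area = 1918; boundary points = 1 + 1 + 1 + 1 + 2 = 6; strictly interior points = area - boundary/2 + 1 = 1916; answer 1916
Part 2: U1 = 1916; d = 26; a(2) = -1*(2) + 3*(26) = 76; iterating: a(2)=76, a(3)=-70, a(4)=298, a(5)=-508, a(6)=1402, a(7)=-2926, a(8)=7132; answer 7132

7132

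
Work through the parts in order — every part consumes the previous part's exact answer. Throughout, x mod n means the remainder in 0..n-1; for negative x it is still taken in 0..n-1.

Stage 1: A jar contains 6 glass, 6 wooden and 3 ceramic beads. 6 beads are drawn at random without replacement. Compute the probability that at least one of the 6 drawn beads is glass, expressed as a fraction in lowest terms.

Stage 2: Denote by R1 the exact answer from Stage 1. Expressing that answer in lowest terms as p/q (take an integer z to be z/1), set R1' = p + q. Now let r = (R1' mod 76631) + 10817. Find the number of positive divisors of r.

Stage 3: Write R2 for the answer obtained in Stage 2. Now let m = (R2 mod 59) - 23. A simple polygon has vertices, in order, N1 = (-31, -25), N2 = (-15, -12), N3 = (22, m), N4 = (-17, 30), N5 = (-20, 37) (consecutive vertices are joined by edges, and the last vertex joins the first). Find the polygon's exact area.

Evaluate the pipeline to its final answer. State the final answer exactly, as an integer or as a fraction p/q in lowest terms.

2501/2

Stage 1: total draws C(15,6) = 5005; complement C(9,6) = 84; favorable 5005 - 84 = 4921; P = 703/715; answer 703/715
Stage 2: R1 = 703/715; threaded value p + q = 1418; r = 12235; 12235 = 5 * 2447; number of divisors = (1+1) * (1+1) = 4; answer 4
Stage 3: R2 = 4; m = -19; cross terms: (-31*-12 - -15*-25)=-3, (-15*-19 - 22*-12)=549, (22*30 - -17*-19)=337, (-17*37 - -20*30)=-29, (-20*-25 - -31*37)=1647; twice the area = |2501| = 2501; area = 2501/2; answer 2501/2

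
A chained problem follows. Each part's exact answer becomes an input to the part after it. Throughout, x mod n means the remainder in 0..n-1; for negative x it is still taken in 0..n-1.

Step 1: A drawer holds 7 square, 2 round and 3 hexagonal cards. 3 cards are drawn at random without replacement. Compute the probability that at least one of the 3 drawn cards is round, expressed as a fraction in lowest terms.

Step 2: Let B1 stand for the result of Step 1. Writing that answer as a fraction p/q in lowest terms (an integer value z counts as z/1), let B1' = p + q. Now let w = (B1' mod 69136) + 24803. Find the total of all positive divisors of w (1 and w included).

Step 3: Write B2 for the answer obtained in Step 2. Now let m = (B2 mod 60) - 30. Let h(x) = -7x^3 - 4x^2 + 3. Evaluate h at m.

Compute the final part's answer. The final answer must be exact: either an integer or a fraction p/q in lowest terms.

-1653

Step 1: total draws C(12,3) = 220; complement C(10,3) = 120; favorable 220 - 120 = 100; P = 5/11; answer 5/11
Step 2: B1 = 5/11; threaded value p + q = 16; w = 24819; 24819 = 3 * 8273; sigma = (1 + 3) * (1 + 8273) = 4 * 8274 = 33096; answer 33096
Step 3: B2 = 33096; m = 6; -7*(6)^3 - 4*(6)^2 + 3 = (-1512) + (-144) + (3) = -1653; answer -1653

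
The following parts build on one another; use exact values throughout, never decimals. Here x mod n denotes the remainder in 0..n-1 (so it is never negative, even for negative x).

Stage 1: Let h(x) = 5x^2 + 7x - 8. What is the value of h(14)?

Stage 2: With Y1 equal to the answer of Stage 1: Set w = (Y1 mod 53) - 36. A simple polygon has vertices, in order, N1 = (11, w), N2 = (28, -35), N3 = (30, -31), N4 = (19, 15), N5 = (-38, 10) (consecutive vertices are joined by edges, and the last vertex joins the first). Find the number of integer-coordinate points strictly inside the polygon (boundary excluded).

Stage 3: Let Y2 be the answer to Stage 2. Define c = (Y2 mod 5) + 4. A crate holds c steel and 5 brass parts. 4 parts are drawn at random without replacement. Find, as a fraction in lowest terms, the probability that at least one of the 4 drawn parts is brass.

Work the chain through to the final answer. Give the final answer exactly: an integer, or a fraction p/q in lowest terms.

Stage 1: 5*(14)^2 + 7*(14)^1 - 8 = (980) + (98) + (-8) = 1070; answer 1070
Stage 2: Y1 = 1070; w = -26; cross terms: (11*-35 - 28*-26)=343, (28*-31 - 30*-35)=182, (30*15 - 19*-31)=1039, (19*10 - -38*15)=760, (-38*-26 - 11*10)=878; twice the area = |3202| = 3202; area = 1601; boundary points = 1 + 2 + 1 + 1 + 1 = 6; strictly interior points = area - boundary/2 + 1 = 1599; answer 1599
Stage 3: Y2 = 1599; c = 8; total draws C(13,4) = 715; complement C(8,4) = 70; favorable 715 - 70 = 645; P = 129/143; answer 129/143

129/143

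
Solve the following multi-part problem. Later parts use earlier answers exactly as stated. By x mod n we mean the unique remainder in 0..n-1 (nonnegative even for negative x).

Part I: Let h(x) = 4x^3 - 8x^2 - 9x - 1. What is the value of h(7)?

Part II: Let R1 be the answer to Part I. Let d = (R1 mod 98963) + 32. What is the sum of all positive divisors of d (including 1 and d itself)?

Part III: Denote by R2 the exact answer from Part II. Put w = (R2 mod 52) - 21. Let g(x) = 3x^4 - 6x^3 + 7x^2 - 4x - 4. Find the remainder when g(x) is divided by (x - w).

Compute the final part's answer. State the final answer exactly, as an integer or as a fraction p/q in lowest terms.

282128

Part I: 4*(7)^3 - 8*(7)^2 - 9*(7)^1 - 1 = (1372) + (-392) + (-63) + (-1) = 916; answer 916
Part II: R1 = 916; d = 948; 948 = 2^2 * 3 * 79; sigma = (1 + 2 + 4) * (1 + 3) * (1 + 79) = 7 * 4 * 80 = 2240; answer 2240
Part III: R2 = 2240; w = -17; remainder = value at the root: 3*(-17)^4 - 6*(-17)^3 + 7*(-17)^2 - 4*(-17)^1 - 4 = (250563) + (29478) + (2023) + (68) + (-4) = 282128; answer 282128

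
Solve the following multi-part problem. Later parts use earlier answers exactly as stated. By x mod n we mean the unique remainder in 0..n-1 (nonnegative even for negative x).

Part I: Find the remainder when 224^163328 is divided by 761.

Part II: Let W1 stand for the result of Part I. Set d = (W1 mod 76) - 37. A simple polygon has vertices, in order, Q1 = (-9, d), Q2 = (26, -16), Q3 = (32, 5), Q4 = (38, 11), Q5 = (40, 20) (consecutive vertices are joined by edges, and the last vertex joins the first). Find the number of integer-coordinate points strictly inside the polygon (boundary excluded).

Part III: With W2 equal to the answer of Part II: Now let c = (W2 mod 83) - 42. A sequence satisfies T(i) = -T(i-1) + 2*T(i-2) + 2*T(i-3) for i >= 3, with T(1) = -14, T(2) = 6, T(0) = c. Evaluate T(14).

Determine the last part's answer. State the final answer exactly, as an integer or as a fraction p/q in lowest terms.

Part I: squarings mod 761: 224^1=224, 224^2=711, 224^4=217, 224^8=668, 224^16=278, 224^32=423, 224^64=94, 224^128=465, 224^256=101, 224^512=308, 224^1024=500, 224^2048=392, 224^4096=703, 224^8192=320, 224^16384=426, 224^32768=358, 224^65536=316, 224^131072=165; 224^163328 = 224^512 * 224^1024 * 224^2048 * 224^4096 * 224^8192 * 224^16384 * 224^131072 = 681 (mod 761); answer 681
Part II: W1 = 681; d = 36; cross terms: (-9*-16 - 26*36)=-792, (26*5 - 32*-16)=642, (32*11 - 38*5)=162, (38*20 - 40*11)=320, (40*36 - -9*20)=1620; twice the area = |1952| = 1952; area = 976; boundary points = 1 + 3 + 6 + 1 + 1 = 12; strictly interior points = area - boundary/2 + 1 = 971; answer 971
Part III: W2 = 971; c = 16; T(3) = -1*(6) + 2*(-14) + 2*(16) = -2; iterating: T(3)=-2, T(4)=-14, T(5)=22, T(6)=-54, T(7)=70, T(8)=-134, T(9)=166, T(10)=-294, T(11)=358, T(12)=-614, T(13)=742, T(14)=-1254; answer -1254

-1254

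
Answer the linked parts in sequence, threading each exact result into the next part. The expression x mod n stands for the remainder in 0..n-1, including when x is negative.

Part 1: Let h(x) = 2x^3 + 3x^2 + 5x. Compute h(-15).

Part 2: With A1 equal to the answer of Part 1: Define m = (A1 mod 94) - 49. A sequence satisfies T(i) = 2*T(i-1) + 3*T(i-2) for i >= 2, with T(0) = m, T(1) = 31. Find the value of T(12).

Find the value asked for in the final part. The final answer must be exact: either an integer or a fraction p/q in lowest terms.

Part 1: 2*(-15)^3 + 3*(-15)^2 + 5*(-15)^1 = (-6750) + (675) + (-75) = -6150; answer -6150
Part 2: A1 = -6150; m = 5; T(2) = 2*(31) + 3*(5) = 77; iterating: T(2)=77, T(3)=247, T(4)=725, T(5)=2191, T(6)=6557, T(7)=19687, T(8)=59045, T(9)=177151, T(10)=531437, T(11)=1594327, T(12)=4782965; answer 4782965

4782965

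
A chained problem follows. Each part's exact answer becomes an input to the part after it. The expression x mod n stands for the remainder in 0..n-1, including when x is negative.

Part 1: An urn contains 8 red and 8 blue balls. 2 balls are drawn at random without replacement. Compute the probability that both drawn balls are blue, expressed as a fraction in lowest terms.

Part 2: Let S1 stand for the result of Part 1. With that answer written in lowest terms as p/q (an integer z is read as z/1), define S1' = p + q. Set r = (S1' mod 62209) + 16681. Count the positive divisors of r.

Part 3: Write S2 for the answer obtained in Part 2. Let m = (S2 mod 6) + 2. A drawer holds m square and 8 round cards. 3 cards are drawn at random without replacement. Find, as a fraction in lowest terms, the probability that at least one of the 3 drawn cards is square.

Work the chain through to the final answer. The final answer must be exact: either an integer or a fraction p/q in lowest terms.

41/55

Part 1: total draws C(16,2) = 120; favorable C(8,2) = 28; P = 7/30; answer 7/30
Part 2: S1 = 7/30; threaded value p + q = 37; r = 16718; 16718 = 2 * 13 * 643; number of divisors = (1+1) * (1+1) * (1+1) = 8; answer 8
Part 3: S2 = 8; m = 4; total draws C(12,3) = 220; complement C(8,3) = 56; favorable 220 - 56 = 164; P = 41/55; answer 41/55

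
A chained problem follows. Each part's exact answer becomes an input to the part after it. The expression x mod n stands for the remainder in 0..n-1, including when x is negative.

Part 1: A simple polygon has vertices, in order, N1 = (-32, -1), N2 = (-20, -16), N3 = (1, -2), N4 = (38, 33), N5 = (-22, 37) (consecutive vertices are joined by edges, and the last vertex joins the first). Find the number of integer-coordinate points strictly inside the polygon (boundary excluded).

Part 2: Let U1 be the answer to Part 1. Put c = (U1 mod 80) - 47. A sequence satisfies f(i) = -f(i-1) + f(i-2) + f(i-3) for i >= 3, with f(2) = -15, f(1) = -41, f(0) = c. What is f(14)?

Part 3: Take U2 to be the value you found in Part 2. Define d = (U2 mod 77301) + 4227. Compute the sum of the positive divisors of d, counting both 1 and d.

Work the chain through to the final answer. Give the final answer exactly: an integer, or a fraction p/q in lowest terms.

Part 1: cross terms: (-32*-16 - -20*-1)=492, (-20*-2 - 1*-16)=56, (1*33 - 38*-2)=109, (38*37 - -22*33)=2132, (-22*-1 - -32*37)=1206; twice the area = |3995| = 3995; area = 3995/2; boundary points = 3 + 7 + 1 + 4 + 2 = 17; strictly interior points = area - boundary/2 + 1 = 1990; answer 1990
Part 2: U1 = 1990; c = 23; f(3) = -1*(-15) + 1*(-41) + 1*(23) = -3; iterating: f(3)=-3, f(4)=-53, f(5)=35, f(6)=-91, f(7)=73, f(8)=-129, f(9)=111, f(10)=-167, f(11)=149, f(12)=-205, f(13)=187, f(14)=-243; answer -243
Part 3: U2 = -243; d = 81285; 81285 = 3 * 5 * 5419; sigma = (1 + 3) * (1 + 5) * (1 + 5419) = 4 * 6 * 5420 = 130080; answer 130080

130080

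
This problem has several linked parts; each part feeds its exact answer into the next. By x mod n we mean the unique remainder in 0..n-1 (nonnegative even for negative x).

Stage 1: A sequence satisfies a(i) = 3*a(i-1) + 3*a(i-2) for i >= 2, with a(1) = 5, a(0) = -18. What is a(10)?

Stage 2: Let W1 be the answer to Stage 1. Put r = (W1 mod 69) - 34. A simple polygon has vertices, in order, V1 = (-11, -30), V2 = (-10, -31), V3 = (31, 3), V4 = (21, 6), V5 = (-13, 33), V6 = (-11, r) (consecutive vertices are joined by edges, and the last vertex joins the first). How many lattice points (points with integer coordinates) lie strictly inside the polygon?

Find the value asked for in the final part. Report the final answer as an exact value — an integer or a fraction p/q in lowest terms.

1233

Stage 1: a(2) = 3*(5) + 3*(-18) = -39; iterating: a(2)=-39, a(3)=-102, a(4)=-423, a(5)=-1575, a(6)=-5994, a(7)=-22707, a(8)=-86103, a(9)=-326430, a(10)=-1237599; answer -1237599
Stage 2: W1 = -1237599; r = 20; cross terms: (-11*-31 - -10*-30)=41, (-10*3 - 31*-31)=931, (31*6 - 21*3)=123, (21*33 - -13*6)=771, (-13*20 - -11*33)=103, (-11*-30 - -11*20)=550; twice the area = |2519| = 2519; area = 2519/2; boundary points = 1 + 1 + 1 + 1 + 1 + 50 = 55; strictly interior points = area - boundary/2 + 1 = 1233; answer 1233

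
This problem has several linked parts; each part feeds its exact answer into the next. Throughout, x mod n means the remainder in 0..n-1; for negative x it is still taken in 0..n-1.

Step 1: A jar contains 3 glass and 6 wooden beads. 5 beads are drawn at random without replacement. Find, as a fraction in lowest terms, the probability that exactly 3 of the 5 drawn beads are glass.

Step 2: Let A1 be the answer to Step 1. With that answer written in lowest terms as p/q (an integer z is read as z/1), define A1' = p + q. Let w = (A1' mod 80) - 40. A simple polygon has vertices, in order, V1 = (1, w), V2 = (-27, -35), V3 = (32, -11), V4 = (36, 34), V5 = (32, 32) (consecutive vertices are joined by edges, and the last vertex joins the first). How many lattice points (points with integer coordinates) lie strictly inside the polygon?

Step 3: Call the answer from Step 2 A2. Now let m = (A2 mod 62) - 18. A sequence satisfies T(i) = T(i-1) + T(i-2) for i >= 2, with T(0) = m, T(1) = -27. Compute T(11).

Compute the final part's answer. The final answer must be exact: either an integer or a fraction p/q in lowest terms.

-1468

Step 1: total draws C(9,5) = 126; favorable C(3,3)*C(6,2) = 15; P = 5/42; answer 5/42
Step 2: A1 = 5/42; threaded value p + q = 47; w = 7; cross terms: (1*-35 - -27*7)=154, (-27*-11 - 32*-35)=1417, (32*34 - 36*-11)=1484, (36*32 - 32*34)=64, (32*7 - 1*32)=192; twice the area = |3311| = 3311; area = 3311/2; boundary points = 14 + 1 + 1 + 2 + 1 = 19; strictly interior points = area - boundary/2 + 1 = 1647; answer 1647
Step 3: A2 = 1647; m = 17; T(2) = 1*(-27) + 1*(17) = -10; iterating: T(2)=-10, T(3)=-37, T(4)=-47, T(5)=-84, T(6)=-131, T(7)=-215, T(8)=-346, T(9)=-561, T(10)=-907, T(11)=-1468; answer -1468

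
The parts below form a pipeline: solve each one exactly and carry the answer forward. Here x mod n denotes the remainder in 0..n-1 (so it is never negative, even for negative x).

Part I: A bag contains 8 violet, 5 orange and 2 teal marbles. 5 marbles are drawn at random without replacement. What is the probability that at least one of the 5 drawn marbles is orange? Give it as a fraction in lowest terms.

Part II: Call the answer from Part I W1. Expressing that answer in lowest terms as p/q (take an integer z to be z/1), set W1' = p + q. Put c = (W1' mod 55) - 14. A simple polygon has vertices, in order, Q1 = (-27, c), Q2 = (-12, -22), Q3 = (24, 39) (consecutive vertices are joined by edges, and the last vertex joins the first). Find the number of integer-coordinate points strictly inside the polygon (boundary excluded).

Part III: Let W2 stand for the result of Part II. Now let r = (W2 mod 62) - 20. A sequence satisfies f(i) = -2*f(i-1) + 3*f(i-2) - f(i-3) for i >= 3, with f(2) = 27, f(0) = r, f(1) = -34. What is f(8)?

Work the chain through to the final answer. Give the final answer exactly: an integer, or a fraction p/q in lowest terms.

Part I: total draws C(15,5) = 3003; complement C(10,5) = 252; favorable 3003 - 252 = 2751; P = 131/143; answer 131/143
Part II: W1 = 131/143; threaded value p + q = 274; c = 40; cross terms: (-27*-22 - -12*40)=1074, (-12*39 - 24*-22)=60, (24*40 - -27*39)=2013; twice the area = |3147| = 3147; area = 3147/2; boundary points = 1 + 1 + 1 = 3; strictly interior points = area - boundary/2 + 1 = 1573; answer 1573
Part III: W2 = 1573; r = 3; f(3) = -2*(27) + 3*(-34) - 1*(3) = -159; iterating: f(3)=-159, f(4)=433, f(5)=-1370, f(6)=4198, f(7)=-12939, f(8)=39842; answer 39842

39842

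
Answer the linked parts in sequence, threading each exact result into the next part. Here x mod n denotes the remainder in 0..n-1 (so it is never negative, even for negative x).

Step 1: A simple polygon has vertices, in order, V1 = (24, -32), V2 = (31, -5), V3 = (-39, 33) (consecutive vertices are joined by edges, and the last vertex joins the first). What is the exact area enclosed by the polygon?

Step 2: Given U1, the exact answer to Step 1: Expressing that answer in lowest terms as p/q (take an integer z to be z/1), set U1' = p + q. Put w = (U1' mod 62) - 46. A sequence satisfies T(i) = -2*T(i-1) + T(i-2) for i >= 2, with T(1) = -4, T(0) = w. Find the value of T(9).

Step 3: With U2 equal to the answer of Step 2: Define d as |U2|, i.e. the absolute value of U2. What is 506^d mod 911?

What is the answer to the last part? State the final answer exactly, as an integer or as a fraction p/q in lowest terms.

648

Step 1: cross terms: (24*-5 - 31*-32)=872, (31*33 - -39*-5)=828, (-39*-32 - 24*33)=456; twice the area = |2156| = 2156; area = 1078; answer 1078
Step 2: U1 = 1078; threaded value p + q = 1079; w = -21; T(2) = -2*(-4) + 1*(-21) = -13; iterating: T(2)=-13, T(3)=22, T(4)=-57, T(5)=136, T(6)=-329, T(7)=794, T(8)=-1917, T(9)=4628; answer 4628
Step 3: U2 = 4628; d = 4628; squarings mod 911: 506^1=506, 506^2=45, 506^4=203, 506^8=214, 506^16=246, 506^32=390, 506^64=874, 506^128=458, 506^256=234, 506^512=96, 506^1024=106, 506^2048=304, 506^4096=405; 506^4628 = 506^4 * 506^16 * 506^512 * 506^4096 = 648 (mod 911); answer 648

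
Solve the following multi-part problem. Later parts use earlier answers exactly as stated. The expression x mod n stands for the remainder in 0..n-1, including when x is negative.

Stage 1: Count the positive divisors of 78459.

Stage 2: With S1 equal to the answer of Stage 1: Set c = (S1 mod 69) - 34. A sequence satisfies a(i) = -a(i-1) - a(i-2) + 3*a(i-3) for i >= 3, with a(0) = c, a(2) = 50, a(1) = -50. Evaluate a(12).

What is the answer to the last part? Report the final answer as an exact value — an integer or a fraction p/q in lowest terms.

Stage 1: 78459 = 3 * 26153; number of divisors = (1+1) * (1+1) = 4; answer 4
Stage 2: S1 = 4; c = -30; a(3) = -1*(50) - 1*(-50) + 3*(-30) = -90; iterating: a(3)=-90, a(4)=-110, a(5)=350, a(6)=-510, a(7)=-170, a(8)=1730, a(9)=-3090, a(10)=850, a(11)=7430, a(12)=-17550; answer -17550

-17550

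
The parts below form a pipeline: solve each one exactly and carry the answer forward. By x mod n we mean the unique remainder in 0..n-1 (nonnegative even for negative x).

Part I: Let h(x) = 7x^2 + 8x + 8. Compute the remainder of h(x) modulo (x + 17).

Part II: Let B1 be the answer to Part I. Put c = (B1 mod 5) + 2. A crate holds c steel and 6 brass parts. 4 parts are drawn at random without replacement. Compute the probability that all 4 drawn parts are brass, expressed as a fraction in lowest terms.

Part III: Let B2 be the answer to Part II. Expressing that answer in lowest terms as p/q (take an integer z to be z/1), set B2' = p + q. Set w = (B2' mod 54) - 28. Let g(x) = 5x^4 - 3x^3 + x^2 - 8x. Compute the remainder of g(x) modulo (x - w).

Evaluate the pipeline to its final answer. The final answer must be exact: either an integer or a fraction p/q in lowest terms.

77407

Part I: remainder = value at the root: 7*(-17)^2 + 8*(-17)^1 + 8 = (2023) + (-136) + (8) = 1895; answer 1895
Part II: B1 = 1895; c = 2; total draws C(8,4) = 70; favorable C(6,4) = 15; P = 3/14; answer 3/14
Part III: B2 = 3/14; threaded value p + q = 17; w = -11; remainder = value at the root: 5*(-11)^4 - 3*(-11)^3 + 1*(-11)^2 - 8*(-11)^1 = (73205) + (3993) + (121) + (88) = 77407; answer 77407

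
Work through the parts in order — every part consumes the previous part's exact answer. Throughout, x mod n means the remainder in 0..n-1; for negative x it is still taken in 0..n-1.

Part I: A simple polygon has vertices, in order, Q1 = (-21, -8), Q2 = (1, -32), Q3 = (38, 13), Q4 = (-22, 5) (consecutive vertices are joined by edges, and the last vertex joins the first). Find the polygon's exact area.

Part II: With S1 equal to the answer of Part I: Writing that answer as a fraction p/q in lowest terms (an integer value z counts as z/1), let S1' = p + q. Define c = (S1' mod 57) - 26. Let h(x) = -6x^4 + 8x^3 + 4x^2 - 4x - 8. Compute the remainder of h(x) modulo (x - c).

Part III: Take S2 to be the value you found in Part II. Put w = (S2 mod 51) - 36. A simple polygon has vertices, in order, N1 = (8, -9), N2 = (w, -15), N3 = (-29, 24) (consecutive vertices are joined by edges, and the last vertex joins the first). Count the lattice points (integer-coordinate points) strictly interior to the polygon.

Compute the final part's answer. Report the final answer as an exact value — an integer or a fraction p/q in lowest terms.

Part I: cross terms: (-21*-32 - 1*-8)=680, (1*13 - 38*-32)=1229, (38*5 - -22*13)=476, (-22*-8 - -21*5)=281; twice the area = |2666| = 2666; area = 1333; answer 1333
Part II: S1 = 1333; threaded value p + q = 1334; c = -3; remainder = value at the root: -6*(-3)^4 + 8*(-3)^3 + 4*(-3)^2 - 4*(-3)^1 - 8 = (-486) + (-216) + (36) + (12) + (-8) = -662; answer -662
Part III: S2 = -662; w = -35; cross terms: (8*-15 - -35*-9)=-435, (-35*24 - -29*-15)=-1275, (-29*-9 - 8*24)=69; twice the area = |-1641| = 1641; area = 1641/2; boundary points = 1 + 3 + 1 = 5; strictly interior points = area - boundary/2 + 1 = 819; answer 819

819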